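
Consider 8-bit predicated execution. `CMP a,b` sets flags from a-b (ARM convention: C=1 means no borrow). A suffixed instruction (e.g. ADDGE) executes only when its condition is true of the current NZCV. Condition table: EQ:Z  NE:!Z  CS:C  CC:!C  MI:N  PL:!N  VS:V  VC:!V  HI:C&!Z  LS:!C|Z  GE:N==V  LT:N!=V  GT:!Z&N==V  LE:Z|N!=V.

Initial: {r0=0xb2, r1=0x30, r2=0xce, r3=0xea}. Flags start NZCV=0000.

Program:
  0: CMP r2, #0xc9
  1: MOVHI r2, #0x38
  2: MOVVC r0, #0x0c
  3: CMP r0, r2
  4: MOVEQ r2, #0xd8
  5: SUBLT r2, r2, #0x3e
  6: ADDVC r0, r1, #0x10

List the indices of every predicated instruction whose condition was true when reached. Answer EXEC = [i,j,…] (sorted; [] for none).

EXEC = [1,2,5,6]

[0] flags=0010 → (cmp)
[1] flags=0010 HI?T → r2=0x38
[2] flags=0010 VC?T → r0=0x0c
[3] flags=1000 → (cmp)
[4] flags=1000 EQ?F → skip
[5] flags=1000 LT?T → r2=0xfa
[6] flags=1000 VC?T → r0=0x40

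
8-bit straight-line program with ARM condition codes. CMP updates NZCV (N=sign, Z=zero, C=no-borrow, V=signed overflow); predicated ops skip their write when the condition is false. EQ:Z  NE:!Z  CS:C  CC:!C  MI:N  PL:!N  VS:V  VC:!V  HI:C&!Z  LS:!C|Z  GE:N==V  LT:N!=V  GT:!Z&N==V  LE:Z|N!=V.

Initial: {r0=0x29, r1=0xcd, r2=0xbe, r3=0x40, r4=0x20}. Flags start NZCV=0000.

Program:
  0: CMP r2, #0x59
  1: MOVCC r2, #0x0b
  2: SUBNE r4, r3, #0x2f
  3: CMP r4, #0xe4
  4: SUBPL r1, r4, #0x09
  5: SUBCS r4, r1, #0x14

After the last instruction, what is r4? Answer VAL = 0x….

[0] flags=0011 → (cmp)
[1] flags=0011 CC?F → skip
[2] flags=0011 NE?T → r4=0x11
[3] flags=0000 → (cmp)
[4] flags=0000 PL?T → r1=0x08
[5] flags=0000 CS?F → skip

VAL = 0x11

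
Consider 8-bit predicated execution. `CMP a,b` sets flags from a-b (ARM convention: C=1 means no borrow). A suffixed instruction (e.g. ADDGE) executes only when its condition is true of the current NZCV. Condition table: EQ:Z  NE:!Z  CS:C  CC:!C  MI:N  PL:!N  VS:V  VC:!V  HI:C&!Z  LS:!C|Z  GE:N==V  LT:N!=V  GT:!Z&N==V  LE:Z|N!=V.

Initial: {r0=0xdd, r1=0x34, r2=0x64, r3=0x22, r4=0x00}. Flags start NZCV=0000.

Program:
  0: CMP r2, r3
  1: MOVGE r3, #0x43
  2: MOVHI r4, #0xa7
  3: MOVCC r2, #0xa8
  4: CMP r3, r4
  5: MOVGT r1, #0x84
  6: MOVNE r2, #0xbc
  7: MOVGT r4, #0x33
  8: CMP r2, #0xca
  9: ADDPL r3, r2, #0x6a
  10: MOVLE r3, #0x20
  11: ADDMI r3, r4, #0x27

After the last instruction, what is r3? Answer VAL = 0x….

VAL = 0x5a

0: ✓ CMP  NZCV=0010
1: ✓ MOVGE  r3←0x43
2: ✓ MOVHI  r4←0xa7
3: · MOVCC
4: ✓ CMP  NZCV=1001
5: ✓ MOVGT  r1←0x84
6: ✓ MOVNE  r2←0xbc
7: ✓ MOVGT  r4←0x33
8: ✓ CMP  NZCV=1000
9: · ADDPL
10: ✓ MOVLE  r3←0x20
11: ✓ ADDMI  r3←0x5a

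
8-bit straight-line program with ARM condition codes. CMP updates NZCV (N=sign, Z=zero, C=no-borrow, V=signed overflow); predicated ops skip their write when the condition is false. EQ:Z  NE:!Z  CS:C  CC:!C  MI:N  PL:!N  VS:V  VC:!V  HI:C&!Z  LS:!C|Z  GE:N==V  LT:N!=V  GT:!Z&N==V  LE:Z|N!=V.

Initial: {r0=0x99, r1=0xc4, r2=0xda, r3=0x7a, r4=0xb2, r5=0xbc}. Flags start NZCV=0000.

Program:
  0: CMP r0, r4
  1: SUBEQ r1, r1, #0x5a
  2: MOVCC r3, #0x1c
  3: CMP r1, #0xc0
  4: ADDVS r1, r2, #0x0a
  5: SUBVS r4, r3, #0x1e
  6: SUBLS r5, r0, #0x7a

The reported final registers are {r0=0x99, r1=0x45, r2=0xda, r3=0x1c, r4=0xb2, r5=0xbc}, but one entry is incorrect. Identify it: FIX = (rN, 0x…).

FIX = (r1, 0xc4)

[0] flags=1000 → (cmp)
[1] flags=1000 EQ?F → skip
[2] flags=1000 CC?T → r3=0x1c
[3] flags=0010 → (cmp)
[4] flags=0010 VS?F → skip
[5] flags=0010 VS?F → skip
[6] flags=0010 LS?F → skip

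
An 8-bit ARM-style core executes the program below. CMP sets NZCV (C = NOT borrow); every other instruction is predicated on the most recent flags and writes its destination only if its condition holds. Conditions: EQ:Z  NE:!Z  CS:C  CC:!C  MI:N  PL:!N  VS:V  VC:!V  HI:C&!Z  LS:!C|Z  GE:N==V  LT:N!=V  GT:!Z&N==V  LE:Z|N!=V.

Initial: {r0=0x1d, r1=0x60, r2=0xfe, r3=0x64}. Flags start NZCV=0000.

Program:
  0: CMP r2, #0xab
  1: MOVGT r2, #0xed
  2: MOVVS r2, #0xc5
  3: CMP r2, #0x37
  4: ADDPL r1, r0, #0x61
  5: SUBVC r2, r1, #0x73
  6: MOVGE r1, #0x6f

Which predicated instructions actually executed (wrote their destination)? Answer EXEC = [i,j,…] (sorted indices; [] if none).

[0] flags=0010 → (cmp)
[1] flags=0010 GT?T → r2=0xed
[2] flags=0010 VS?F → skip
[3] flags=1010 → (cmp)
[4] flags=1010 PL?F → skip
[5] flags=1010 VC?T → r2=0xed
[6] flags=1010 GE?F → skip

EXEC = [1,5]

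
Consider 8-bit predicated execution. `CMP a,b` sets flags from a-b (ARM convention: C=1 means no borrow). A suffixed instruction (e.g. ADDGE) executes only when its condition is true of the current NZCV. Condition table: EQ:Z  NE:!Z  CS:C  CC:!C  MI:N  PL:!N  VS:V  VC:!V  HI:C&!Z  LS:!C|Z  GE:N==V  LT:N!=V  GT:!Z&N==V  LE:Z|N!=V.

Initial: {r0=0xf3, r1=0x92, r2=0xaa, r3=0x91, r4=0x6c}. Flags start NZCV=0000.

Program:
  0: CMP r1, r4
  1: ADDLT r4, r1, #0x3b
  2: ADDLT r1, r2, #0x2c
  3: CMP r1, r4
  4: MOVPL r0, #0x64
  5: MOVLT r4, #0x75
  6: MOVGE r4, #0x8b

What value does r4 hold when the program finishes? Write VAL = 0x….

VAL = 0x8b

0: ✓ CMP  NZCV=0011
1: ✓ ADDLT  r4←0xcd
2: ✓ ADDLT  r1←0xd6
3: ✓ CMP  NZCV=0010
4: ✓ MOVPL  r0←0x64
5: · MOVLT
6: ✓ MOVGE  r4←0x8b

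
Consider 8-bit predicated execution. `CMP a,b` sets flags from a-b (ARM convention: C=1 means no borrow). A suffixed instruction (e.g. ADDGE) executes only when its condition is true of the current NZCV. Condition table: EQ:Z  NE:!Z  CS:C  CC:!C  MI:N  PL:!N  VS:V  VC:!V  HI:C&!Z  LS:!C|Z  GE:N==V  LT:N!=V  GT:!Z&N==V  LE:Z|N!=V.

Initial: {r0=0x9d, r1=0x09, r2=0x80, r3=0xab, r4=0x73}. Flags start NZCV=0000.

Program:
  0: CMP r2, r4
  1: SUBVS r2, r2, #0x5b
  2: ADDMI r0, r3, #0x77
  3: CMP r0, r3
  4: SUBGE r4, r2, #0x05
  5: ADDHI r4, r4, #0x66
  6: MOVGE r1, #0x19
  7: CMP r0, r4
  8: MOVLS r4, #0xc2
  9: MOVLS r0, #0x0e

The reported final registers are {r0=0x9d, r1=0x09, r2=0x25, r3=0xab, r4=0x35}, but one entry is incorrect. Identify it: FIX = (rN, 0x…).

[0] flags=0011 → (cmp)
[1] flags=0011 VS?T → r2=0x25
[2] flags=0011 MI?F → skip
[3] flags=1000 → (cmp)
[4] flags=1000 GE?F → skip
[5] flags=1000 HI?F → skip
[6] flags=1000 GE?F → skip
[7] flags=0011 → (cmp)
[8] flags=0011 LS?F → skip
[9] flags=0011 LS?F → skip

FIX = (r4, 0x73)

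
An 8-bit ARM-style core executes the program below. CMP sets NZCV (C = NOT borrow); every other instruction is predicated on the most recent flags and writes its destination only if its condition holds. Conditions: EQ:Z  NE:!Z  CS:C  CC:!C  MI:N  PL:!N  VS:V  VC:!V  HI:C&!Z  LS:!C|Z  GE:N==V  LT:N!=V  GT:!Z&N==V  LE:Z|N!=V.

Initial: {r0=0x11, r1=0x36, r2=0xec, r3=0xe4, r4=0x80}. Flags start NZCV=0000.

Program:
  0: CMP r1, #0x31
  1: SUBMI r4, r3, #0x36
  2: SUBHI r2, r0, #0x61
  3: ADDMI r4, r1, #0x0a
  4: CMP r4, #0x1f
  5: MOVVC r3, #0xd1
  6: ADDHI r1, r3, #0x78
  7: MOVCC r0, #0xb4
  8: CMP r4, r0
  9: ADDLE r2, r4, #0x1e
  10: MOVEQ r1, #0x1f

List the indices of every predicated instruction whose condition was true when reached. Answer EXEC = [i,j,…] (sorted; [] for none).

0: ✓ CMP  NZCV=0010
1: · SUBMI
2: ✓ SUBHI  r2←0xb0
3: · ADDMI
4: ✓ CMP  NZCV=0011
5: · MOVVC
6: ✓ ADDHI  r1←0x5c
7: · MOVCC
8: ✓ CMP  NZCV=0011
9: ✓ ADDLE  r2←0x9e
10: · MOVEQ

EXEC = [2,6,9]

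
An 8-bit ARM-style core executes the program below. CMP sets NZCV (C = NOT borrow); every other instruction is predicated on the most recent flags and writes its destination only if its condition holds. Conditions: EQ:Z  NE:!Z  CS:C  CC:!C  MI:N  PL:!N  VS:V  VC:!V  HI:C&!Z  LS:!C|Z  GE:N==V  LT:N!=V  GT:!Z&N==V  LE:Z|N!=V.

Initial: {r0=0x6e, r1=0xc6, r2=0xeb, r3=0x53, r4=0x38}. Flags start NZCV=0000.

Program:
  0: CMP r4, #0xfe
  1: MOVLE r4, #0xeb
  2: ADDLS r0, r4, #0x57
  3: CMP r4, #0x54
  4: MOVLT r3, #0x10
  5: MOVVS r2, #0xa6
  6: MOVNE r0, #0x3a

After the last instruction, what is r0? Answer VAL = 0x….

0: ✓ CMP  NZCV=0000
1: · MOVLE
2: ✓ ADDLS  r0←0x8f
3: ✓ CMP  NZCV=1000
4: ✓ MOVLT  r3←0x10
5: · MOVVS
6: ✓ MOVNE  r0←0x3a

VAL = 0x3a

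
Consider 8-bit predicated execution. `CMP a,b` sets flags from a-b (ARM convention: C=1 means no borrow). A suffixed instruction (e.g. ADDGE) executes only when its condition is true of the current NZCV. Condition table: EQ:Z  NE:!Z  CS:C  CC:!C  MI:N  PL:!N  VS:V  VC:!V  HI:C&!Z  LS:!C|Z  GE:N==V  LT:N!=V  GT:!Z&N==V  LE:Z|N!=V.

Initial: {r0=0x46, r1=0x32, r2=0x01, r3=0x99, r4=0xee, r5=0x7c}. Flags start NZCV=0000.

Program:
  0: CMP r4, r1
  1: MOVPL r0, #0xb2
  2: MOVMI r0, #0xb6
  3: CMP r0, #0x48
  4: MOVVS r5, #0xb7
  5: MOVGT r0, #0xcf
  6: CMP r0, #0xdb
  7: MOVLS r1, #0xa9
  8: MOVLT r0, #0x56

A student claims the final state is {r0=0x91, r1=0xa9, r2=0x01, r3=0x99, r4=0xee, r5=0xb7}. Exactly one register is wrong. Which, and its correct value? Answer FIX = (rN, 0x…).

0: ✓ CMP  NZCV=1010
1: · MOVPL
2: ✓ MOVMI  r0←0xb6
3: ✓ CMP  NZCV=0011
4: ✓ MOVVS  r5←0xb7
5: · MOVGT
6: ✓ CMP  NZCV=1000
7: ✓ MOVLS  r1←0xa9
8: ✓ MOVLT  r0←0x56

FIX = (r0, 0x56)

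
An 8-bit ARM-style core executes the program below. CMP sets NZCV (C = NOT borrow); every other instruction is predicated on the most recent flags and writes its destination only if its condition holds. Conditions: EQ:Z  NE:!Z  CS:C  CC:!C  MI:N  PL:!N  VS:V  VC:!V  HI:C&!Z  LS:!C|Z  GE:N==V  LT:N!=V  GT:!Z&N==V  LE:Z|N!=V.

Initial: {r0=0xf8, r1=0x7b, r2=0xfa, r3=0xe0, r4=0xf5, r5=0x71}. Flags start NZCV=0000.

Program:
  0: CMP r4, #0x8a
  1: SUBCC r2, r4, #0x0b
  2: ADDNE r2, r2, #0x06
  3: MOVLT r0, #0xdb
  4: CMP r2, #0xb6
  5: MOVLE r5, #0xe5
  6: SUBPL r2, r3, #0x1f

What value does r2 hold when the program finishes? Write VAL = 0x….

0: ✓ CMP  NZCV=0010
1: · SUBCC
2: ✓ ADDNE  r2←0x00
3: · MOVLT
4: ✓ CMP  NZCV=0000
5: · MOVLE
6: ✓ SUBPL  r2←0xc1

VAL = 0xc1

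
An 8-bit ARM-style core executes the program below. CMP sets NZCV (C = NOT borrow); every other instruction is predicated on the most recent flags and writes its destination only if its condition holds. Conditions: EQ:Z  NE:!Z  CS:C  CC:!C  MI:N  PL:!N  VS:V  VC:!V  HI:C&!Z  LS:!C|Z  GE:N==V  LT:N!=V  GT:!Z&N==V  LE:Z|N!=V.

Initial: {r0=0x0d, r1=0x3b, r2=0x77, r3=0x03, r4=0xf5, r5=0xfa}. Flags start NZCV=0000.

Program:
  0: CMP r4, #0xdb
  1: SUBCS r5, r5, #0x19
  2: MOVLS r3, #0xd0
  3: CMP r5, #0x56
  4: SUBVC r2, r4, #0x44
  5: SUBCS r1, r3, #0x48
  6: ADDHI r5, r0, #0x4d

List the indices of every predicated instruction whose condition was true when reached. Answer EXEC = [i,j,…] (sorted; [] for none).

EXEC = [1,4,5,6]

[0] flags=0010 → (cmp)
[1] flags=0010 CS?T → r5=0xe1
[2] flags=0010 LS?F → skip
[3] flags=1010 → (cmp)
[4] flags=1010 VC?T → r2=0xb1
[5] flags=1010 CS?T → r1=0xbb
[6] flags=1010 HI?T → r5=0x5a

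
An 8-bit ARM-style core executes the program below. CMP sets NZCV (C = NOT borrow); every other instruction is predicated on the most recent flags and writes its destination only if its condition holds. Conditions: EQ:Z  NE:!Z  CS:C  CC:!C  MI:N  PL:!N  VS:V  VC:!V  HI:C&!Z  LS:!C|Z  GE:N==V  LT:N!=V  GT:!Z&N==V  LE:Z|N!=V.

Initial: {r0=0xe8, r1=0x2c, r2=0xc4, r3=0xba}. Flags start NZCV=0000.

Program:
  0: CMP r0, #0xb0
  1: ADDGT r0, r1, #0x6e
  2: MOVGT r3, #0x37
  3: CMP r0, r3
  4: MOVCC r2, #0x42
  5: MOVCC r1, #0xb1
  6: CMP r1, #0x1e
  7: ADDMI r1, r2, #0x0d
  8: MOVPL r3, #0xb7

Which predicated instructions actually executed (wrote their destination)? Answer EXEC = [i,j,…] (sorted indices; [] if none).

0: ✓ CMP  NZCV=0010
1: ✓ ADDGT  r0←0x9a
2: ✓ MOVGT  r3←0x37
3: ✓ CMP  NZCV=0011
4: · MOVCC
5: · MOVCC
6: ✓ CMP  NZCV=0010
7: · ADDMI
8: ✓ MOVPL  r3←0xb7

EXEC = [1,2,8]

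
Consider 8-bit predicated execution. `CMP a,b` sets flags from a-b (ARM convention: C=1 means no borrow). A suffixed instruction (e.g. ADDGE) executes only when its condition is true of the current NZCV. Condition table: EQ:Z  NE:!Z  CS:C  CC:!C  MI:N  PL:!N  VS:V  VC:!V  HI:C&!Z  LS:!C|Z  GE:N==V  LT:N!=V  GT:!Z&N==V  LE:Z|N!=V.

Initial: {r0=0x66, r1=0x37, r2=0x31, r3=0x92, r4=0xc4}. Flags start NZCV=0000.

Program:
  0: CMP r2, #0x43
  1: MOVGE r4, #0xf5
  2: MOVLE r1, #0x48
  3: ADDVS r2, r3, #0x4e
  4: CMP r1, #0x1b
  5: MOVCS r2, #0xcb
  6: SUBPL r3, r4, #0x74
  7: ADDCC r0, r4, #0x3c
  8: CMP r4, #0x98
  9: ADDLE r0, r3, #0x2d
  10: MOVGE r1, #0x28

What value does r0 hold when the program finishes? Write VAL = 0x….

0: ✓ CMP  NZCV=1000
1: · MOVGE
2: ✓ MOVLE  r1←0x48
3: · ADDVS
4: ✓ CMP  NZCV=0010
5: ✓ MOVCS  r2←0xcb
6: ✓ SUBPL  r3←0x50
7: · ADDCC
8: ✓ CMP  NZCV=0010
9: · ADDLE
10: ✓ MOVGE  r1←0x28

VAL = 0x66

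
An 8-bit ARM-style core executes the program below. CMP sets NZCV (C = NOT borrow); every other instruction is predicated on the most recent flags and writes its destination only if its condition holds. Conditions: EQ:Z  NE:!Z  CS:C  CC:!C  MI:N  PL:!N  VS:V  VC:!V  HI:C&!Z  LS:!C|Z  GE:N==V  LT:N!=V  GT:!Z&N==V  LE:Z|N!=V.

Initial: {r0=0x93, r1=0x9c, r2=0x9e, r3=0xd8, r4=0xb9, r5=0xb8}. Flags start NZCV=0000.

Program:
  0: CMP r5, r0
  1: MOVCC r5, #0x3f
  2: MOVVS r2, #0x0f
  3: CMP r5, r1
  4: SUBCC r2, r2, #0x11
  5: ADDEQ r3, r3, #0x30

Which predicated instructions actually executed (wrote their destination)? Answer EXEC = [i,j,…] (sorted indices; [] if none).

EXEC = []

0: ✓ CMP  NZCV=0010
1: · MOVCC
2: · MOVVS
3: ✓ CMP  NZCV=0010
4: · SUBCC
5: · ADDEQ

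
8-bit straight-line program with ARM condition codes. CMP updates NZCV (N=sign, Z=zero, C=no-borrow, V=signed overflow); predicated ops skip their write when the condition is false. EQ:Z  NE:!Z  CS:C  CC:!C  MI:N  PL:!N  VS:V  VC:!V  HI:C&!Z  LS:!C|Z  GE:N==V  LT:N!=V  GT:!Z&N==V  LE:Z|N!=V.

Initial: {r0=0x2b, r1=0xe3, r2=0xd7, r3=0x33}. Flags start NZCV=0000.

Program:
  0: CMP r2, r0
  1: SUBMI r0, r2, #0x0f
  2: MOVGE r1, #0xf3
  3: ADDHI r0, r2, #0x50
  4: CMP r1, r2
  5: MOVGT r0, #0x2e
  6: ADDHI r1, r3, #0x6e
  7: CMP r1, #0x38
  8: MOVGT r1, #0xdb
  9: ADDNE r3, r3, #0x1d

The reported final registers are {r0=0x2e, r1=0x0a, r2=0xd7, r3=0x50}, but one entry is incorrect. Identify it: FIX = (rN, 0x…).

[0] flags=1010 → (cmp)
[1] flags=1010 MI?T → r0=0xc8
[2] flags=1010 GE?F → skip
[3] flags=1010 HI?T → r0=0x27
[4] flags=0010 → (cmp)
[5] flags=0010 GT?T → r0=0x2e
[6] flags=0010 HI?T → r1=0xa1
[7] flags=0011 → (cmp)
[8] flags=0011 GT?F → skip
[9] flags=0011 NE?T → r3=0x50

FIX = (r1, 0xa1)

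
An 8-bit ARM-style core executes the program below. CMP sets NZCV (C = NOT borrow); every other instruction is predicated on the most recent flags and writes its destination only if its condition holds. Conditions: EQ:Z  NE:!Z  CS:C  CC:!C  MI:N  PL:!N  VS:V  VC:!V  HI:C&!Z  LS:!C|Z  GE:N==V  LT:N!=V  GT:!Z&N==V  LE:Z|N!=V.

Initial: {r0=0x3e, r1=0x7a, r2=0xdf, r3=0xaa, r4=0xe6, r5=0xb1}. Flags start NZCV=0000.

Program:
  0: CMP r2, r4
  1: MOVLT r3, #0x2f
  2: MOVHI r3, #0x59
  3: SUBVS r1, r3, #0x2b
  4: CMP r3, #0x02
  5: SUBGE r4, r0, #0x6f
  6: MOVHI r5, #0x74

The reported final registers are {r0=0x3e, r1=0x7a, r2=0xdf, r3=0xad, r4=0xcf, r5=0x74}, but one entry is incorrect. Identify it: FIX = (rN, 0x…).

[0] flags=1000 → (cmp)
[1] flags=1000 LT?T → r3=0x2f
[2] flags=1000 HI?F → skip
[3] flags=1000 VS?F → skip
[4] flags=0010 → (cmp)
[5] flags=0010 GE?T → r4=0xcf
[6] flags=0010 HI?T → r5=0x74

FIX = (r3, 0x2f)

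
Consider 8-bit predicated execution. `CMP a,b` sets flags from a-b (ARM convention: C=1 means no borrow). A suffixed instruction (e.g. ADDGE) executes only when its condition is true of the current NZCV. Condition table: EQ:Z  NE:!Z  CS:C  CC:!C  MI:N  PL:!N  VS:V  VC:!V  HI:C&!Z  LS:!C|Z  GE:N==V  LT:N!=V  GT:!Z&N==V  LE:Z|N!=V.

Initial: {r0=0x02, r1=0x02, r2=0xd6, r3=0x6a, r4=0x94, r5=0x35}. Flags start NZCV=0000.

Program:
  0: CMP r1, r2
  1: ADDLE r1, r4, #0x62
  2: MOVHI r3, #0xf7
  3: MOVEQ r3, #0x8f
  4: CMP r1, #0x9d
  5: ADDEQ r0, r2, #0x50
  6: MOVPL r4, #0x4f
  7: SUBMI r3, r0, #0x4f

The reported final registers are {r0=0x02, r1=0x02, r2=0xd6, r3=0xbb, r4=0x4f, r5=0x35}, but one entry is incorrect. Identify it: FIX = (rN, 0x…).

0: ✓ CMP  NZCV=0000
1: · ADDLE
2: · MOVHI
3: · MOVEQ
4: ✓ CMP  NZCV=0000
5: · ADDEQ
6: ✓ MOVPL  r4←0x4f
7: · SUBMI

FIX = (r3, 0x6a)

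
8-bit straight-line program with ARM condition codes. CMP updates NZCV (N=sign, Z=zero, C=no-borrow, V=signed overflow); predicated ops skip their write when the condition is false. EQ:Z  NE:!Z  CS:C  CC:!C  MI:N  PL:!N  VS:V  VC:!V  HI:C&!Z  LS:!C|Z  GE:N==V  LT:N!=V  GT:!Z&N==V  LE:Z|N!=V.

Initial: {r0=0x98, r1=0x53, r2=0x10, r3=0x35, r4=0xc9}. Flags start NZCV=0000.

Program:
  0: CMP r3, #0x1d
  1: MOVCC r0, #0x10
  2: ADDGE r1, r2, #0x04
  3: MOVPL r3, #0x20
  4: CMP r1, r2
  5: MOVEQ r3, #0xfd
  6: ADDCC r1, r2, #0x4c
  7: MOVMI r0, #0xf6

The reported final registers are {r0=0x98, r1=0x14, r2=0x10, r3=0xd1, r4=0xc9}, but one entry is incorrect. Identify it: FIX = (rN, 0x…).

FIX = (r3, 0x20)

[0] flags=0010 → (cmp)
[1] flags=0010 CC?F → skip
[2] flags=0010 GE?T → r1=0x14
[3] flags=0010 PL?T → r3=0x20
[4] flags=0010 → (cmp)
[5] flags=0010 EQ?F → skip
[6] flags=0010 CC?F → skip
[7] flags=0010 MI?F → skip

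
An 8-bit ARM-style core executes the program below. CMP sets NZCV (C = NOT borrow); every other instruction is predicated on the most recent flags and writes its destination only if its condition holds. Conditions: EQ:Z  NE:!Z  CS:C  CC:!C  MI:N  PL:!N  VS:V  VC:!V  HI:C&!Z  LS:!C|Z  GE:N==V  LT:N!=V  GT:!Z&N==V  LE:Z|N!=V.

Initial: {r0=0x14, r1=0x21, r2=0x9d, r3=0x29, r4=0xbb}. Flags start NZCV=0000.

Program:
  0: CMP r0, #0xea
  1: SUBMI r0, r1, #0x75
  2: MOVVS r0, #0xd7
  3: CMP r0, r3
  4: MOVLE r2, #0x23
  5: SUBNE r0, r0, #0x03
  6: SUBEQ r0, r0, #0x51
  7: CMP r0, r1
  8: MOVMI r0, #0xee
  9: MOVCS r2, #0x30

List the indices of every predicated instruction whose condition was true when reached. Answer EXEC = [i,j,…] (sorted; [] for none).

0: ✓ CMP  NZCV=0000
1: · SUBMI
2: · MOVVS
3: ✓ CMP  NZCV=1000
4: ✓ MOVLE  r2←0x23
5: ✓ SUBNE  r0←0x11
6: · SUBEQ
7: ✓ CMP  NZCV=1000
8: ✓ MOVMI  r0←0xee
9: · MOVCS

EXEC = [4,5,8]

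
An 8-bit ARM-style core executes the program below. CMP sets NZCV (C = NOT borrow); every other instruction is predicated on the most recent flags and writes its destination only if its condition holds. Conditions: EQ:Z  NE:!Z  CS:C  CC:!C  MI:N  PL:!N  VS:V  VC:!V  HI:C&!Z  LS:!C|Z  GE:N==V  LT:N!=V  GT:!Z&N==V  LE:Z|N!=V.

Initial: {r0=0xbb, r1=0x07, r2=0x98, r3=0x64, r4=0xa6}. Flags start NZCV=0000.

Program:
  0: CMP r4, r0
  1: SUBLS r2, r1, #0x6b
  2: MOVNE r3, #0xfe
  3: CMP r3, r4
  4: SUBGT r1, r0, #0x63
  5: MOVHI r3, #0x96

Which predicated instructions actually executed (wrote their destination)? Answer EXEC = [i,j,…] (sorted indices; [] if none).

0: ✓ CMP  NZCV=1000
1: ✓ SUBLS  r2←0x9c
2: ✓ MOVNE  r3←0xfe
3: ✓ CMP  NZCV=0010
4: ✓ SUBGT  r1←0x58
5: ✓ MOVHI  r3←0x96

EXEC = [1,2,4,5]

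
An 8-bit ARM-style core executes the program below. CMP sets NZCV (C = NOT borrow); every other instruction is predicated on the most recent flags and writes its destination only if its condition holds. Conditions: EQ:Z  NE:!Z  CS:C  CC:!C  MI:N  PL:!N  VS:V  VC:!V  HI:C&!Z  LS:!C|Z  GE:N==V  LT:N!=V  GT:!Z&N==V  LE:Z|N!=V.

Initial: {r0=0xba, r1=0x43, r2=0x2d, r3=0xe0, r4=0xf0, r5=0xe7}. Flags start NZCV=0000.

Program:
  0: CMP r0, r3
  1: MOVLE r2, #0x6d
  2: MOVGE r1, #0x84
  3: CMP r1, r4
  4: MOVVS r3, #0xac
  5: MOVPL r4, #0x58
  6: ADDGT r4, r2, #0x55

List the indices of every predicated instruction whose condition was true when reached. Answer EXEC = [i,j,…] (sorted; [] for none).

EXEC = [1,5,6]

[0] flags=1000 → (cmp)
[1] flags=1000 LE?T → r2=0x6d
[2] flags=1000 GE?F → skip
[3] flags=0000 → (cmp)
[4] flags=0000 VS?F → skip
[5] flags=0000 PL?T → r4=0x58
[6] flags=0000 GT?T → r4=0xc2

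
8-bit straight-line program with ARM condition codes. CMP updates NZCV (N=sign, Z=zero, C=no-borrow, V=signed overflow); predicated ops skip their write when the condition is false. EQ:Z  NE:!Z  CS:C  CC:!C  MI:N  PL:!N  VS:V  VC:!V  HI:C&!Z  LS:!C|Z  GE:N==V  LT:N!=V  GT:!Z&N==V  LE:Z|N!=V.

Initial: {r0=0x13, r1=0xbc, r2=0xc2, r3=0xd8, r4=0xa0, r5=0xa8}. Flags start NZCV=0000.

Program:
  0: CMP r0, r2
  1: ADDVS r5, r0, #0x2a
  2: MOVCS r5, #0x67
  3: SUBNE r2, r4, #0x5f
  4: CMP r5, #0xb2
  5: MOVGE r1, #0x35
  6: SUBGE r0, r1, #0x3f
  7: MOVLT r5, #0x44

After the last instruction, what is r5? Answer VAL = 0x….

[0] flags=0000 → (cmp)
[1] flags=0000 VS?F → skip
[2] flags=0000 CS?F → skip
[3] flags=0000 NE?T → r2=0x41
[4] flags=1000 → (cmp)
[5] flags=1000 GE?F → skip
[6] flags=1000 GE?F → skip
[7] flags=1000 LT?T → r5=0x44

VAL = 0x44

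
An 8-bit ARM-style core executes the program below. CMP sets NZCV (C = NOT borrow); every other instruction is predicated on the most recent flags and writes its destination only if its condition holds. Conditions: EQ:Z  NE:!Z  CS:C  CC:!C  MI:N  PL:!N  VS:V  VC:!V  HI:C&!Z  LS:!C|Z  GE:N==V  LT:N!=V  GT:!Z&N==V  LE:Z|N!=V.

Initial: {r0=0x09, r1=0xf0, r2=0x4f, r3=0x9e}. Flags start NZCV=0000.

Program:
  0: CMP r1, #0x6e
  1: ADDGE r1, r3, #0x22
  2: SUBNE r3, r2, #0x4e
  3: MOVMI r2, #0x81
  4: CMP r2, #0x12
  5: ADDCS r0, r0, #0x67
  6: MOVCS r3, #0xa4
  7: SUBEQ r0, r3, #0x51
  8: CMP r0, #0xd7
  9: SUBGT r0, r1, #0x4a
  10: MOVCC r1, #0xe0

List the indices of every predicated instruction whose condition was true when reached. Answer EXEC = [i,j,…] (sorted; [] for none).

[0] flags=1010 → (cmp)
[1] flags=1010 GE?F → skip
[2] flags=1010 NE?T → r3=0x01
[3] flags=1010 MI?T → r2=0x81
[4] flags=0011 → (cmp)
[5] flags=0011 CS?T → r0=0x70
[6] flags=0011 CS?T → r3=0xa4
[7] flags=0011 EQ?F → skip
[8] flags=1001 → (cmp)
[9] flags=1001 GT?T → r0=0xa6
[10] flags=1001 CC?T → r1=0xe0

EXEC = [2,3,5,6,9,10]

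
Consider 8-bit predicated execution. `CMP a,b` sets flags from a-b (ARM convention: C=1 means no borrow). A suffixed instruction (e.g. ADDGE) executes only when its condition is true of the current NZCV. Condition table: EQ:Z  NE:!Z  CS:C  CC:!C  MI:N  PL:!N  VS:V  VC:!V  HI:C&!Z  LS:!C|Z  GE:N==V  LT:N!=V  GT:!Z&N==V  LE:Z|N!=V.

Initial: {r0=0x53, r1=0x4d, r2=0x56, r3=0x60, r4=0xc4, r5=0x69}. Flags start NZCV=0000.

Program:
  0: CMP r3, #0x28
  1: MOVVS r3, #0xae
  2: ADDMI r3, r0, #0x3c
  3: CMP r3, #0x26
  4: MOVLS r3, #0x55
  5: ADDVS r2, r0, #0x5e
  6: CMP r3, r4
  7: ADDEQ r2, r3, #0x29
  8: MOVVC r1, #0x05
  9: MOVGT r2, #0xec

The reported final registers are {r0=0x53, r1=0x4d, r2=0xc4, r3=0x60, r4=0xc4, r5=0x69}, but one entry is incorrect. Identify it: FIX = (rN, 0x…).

FIX = (r2, 0xec)

0: ✓ CMP  NZCV=0010
1: · MOVVS
2: · ADDMI
3: ✓ CMP  NZCV=0010
4: · MOVLS
5: · ADDVS
6: ✓ CMP  NZCV=1001
7: · ADDEQ
8: · MOVVC
9: ✓ MOVGT  r2←0xec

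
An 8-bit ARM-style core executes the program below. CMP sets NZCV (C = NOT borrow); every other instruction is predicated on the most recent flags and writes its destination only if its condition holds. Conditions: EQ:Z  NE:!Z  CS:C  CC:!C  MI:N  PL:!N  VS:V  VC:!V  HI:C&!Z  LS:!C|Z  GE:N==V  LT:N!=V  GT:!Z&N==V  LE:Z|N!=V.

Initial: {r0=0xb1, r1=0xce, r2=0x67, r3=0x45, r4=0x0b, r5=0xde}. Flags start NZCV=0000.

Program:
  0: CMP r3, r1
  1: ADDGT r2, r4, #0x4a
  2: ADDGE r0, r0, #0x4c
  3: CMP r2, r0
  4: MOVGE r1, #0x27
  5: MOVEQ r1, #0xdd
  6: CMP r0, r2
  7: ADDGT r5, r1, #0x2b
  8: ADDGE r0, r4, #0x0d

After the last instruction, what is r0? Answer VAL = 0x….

[0] flags=0000 → (cmp)
[1] flags=0000 GT?T → r2=0x55
[2] flags=0000 GE?T → r0=0xfd
[3] flags=0000 → (cmp)
[4] flags=0000 GE?T → r1=0x27
[5] flags=0000 EQ?F → skip
[6] flags=1010 → (cmp)
[7] flags=1010 GT?F → skip
[8] flags=1010 GE?F → skip

VAL = 0xfd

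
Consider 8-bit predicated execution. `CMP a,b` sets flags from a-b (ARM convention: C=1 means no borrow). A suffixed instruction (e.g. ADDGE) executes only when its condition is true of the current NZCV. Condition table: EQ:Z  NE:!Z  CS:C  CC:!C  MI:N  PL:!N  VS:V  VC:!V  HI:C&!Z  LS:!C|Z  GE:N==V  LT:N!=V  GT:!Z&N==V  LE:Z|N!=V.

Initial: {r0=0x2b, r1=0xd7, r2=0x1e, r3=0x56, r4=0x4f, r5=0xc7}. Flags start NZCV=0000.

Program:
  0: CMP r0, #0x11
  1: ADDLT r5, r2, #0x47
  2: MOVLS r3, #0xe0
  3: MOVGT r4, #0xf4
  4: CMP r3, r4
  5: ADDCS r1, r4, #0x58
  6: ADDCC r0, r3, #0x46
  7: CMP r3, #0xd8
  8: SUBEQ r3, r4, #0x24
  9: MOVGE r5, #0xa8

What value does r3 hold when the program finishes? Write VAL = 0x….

VAL = 0x56

0: ✓ CMP  NZCV=0010
1: · ADDLT
2: · MOVLS
3: ✓ MOVGT  r4←0xf4
4: ✓ CMP  NZCV=0000
5: · ADDCS
6: ✓ ADDCC  r0←0x9c
7: ✓ CMP  NZCV=0000
8: · SUBEQ
9: ✓ MOVGE  r5←0xa8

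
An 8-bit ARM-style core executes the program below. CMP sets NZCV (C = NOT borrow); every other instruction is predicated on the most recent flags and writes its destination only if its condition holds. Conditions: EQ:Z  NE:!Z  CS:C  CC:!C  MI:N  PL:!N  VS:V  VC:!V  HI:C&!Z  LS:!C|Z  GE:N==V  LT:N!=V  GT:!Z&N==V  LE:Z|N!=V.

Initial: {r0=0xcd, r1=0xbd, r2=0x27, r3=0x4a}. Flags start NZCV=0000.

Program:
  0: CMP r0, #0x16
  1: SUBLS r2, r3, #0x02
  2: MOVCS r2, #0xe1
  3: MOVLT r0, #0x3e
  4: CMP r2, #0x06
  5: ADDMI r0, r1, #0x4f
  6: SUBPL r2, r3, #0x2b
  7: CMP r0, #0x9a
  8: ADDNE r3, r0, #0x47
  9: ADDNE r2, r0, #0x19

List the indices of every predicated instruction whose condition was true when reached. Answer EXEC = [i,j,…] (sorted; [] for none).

0: ✓ CMP  NZCV=1010
1: · SUBLS
2: ✓ MOVCS  r2←0xe1
3: ✓ MOVLT  r0←0x3e
4: ✓ CMP  NZCV=1010
5: ✓ ADDMI  r0←0x0c
6: · SUBPL
7: ✓ CMP  NZCV=0000
8: ✓ ADDNE  r3←0x53
9: ✓ ADDNE  r2←0x25

EXEC = [2,3,5,8,9]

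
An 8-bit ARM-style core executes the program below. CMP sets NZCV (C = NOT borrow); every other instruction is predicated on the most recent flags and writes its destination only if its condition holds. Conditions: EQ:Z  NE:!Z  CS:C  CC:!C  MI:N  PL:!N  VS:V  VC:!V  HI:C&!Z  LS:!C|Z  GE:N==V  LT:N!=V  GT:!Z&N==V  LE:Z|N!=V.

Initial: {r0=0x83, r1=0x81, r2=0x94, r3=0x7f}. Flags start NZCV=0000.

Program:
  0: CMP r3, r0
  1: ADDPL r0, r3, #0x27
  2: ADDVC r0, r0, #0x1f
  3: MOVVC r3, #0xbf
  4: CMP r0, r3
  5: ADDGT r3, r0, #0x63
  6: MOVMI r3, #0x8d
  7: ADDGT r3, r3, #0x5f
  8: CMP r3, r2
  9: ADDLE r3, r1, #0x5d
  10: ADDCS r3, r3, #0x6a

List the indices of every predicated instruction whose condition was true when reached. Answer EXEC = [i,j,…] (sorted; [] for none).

[0] flags=1001 → (cmp)
[1] flags=1001 PL?F → skip
[2] flags=1001 VC?F → skip
[3] flags=1001 VC?F → skip
[4] flags=0011 → (cmp)
[5] flags=0011 GT?F → skip
[6] flags=0011 MI?F → skip
[7] flags=0011 GT?F → skip
[8] flags=1001 → (cmp)
[9] flags=1001 LE?F → skip
[10] flags=1001 CS?F → skip

EXEC = []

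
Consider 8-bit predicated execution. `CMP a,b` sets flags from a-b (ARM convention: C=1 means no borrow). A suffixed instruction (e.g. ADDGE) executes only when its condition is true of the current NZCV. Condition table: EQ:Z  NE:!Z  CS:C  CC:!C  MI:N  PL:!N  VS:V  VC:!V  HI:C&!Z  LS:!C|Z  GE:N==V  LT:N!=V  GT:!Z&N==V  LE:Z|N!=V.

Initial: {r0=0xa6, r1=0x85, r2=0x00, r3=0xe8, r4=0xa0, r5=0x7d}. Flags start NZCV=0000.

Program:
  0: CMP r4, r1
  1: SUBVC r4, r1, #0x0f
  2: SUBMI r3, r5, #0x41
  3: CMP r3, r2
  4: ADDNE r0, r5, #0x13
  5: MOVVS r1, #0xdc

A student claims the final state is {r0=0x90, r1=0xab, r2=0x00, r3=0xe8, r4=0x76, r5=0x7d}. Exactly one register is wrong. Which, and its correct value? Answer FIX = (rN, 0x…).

FIX = (r1, 0x85)

[0] flags=0010 → (cmp)
[1] flags=0010 VC?T → r4=0x76
[2] flags=0010 MI?F → skip
[3] flags=1010 → (cmp)
[4] flags=1010 NE?T → r0=0x90
[5] flags=1010 VS?F → skip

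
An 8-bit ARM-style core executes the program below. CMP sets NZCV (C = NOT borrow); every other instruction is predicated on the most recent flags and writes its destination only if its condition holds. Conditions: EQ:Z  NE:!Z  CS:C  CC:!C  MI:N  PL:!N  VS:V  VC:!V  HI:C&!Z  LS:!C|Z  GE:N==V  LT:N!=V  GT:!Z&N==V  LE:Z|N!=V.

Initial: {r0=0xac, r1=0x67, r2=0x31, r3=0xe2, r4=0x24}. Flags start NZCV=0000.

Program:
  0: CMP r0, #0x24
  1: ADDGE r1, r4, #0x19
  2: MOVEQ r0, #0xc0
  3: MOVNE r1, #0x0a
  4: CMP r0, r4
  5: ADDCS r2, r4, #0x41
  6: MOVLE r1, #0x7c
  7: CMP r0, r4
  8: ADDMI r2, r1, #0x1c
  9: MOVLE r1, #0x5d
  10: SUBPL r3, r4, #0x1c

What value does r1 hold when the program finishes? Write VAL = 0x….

VAL = 0x5d

0: ✓ CMP  NZCV=1010
1: · ADDGE
2: · MOVEQ
3: ✓ MOVNE  r1←0x0a
4: ✓ CMP  NZCV=1010
5: ✓ ADDCS  r2←0x65
6: ✓ MOVLE  r1←0x7c
7: ✓ CMP  NZCV=1010
8: ✓ ADDMI  r2←0x98
9: ✓ MOVLE  r1←0x5d
10: · SUBPL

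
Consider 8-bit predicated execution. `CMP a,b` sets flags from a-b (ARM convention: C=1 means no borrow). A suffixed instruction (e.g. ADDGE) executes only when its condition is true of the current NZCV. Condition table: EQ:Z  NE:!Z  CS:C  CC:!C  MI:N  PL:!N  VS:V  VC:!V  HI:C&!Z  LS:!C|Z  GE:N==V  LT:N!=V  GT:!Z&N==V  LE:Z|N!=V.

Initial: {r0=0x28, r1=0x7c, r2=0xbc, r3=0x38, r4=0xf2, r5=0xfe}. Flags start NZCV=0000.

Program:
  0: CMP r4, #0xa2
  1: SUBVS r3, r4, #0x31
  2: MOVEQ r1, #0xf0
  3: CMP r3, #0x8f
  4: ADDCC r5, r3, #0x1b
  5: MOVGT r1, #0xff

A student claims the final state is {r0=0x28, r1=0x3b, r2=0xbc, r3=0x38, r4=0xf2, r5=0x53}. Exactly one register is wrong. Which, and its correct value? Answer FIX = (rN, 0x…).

0: ✓ CMP  NZCV=0010
1: · SUBVS
2: · MOVEQ
3: ✓ CMP  NZCV=1001
4: ✓ ADDCC  r5←0x53
5: ✓ MOVGT  r1←0xff

FIX = (r1, 0xff)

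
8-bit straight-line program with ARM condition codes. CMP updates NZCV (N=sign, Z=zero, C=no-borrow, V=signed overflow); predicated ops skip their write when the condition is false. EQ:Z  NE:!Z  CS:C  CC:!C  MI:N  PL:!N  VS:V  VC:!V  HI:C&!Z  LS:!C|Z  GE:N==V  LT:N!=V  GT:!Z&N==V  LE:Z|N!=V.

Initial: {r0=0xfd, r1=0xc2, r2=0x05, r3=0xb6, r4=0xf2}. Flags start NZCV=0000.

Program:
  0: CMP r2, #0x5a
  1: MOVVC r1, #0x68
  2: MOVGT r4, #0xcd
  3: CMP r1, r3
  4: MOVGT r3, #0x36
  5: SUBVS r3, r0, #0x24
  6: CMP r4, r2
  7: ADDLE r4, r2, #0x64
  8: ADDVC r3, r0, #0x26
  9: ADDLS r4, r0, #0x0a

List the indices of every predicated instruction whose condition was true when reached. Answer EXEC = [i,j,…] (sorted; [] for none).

EXEC = [1,4,5,7,8]

[0] flags=1000 → (cmp)
[1] flags=1000 VC?T → r1=0x68
[2] flags=1000 GT?F → skip
[3] flags=1001 → (cmp)
[4] flags=1001 GT?T → r3=0x36
[5] flags=1001 VS?T → r3=0xd9
[6] flags=1010 → (cmp)
[7] flags=1010 LE?T → r4=0x69
[8] flags=1010 VC?T → r3=0x23
[9] flags=1010 LS?F → skip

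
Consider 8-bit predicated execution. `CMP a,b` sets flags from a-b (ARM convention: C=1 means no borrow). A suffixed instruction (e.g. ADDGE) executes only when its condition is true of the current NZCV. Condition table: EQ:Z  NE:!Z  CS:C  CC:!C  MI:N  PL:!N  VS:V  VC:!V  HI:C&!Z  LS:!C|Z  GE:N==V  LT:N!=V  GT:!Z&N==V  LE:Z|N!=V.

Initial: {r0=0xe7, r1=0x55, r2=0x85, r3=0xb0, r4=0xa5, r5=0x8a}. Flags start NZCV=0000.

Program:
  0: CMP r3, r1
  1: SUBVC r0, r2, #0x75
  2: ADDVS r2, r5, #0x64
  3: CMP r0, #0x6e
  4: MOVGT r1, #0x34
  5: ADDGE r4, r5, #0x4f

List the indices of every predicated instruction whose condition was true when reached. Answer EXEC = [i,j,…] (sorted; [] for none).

EXEC = [2]

0: ✓ CMP  NZCV=0011
1: · SUBVC
2: ✓ ADDVS  r2←0xee
3: ✓ CMP  NZCV=0011
4: · MOVGT
5: · ADDGE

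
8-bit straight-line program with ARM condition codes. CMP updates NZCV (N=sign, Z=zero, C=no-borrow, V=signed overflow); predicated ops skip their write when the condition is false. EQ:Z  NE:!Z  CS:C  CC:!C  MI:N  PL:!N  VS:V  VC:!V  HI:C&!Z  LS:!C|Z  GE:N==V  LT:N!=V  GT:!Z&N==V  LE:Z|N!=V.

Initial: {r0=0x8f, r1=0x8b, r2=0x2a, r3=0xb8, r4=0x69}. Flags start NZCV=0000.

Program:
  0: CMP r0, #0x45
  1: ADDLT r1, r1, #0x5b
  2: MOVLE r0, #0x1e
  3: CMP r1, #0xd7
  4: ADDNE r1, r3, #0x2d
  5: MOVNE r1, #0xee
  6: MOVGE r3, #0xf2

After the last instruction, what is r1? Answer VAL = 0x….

VAL = 0xee

[0] flags=0011 → (cmp)
[1] flags=0011 LT?T → r1=0xe6
[2] flags=0011 LE?T → r0=0x1e
[3] flags=0010 → (cmp)
[4] flags=0010 NE?T → r1=0xe5
[5] flags=0010 NE?T → r1=0xee
[6] flags=0010 GE?T → r3=0xf2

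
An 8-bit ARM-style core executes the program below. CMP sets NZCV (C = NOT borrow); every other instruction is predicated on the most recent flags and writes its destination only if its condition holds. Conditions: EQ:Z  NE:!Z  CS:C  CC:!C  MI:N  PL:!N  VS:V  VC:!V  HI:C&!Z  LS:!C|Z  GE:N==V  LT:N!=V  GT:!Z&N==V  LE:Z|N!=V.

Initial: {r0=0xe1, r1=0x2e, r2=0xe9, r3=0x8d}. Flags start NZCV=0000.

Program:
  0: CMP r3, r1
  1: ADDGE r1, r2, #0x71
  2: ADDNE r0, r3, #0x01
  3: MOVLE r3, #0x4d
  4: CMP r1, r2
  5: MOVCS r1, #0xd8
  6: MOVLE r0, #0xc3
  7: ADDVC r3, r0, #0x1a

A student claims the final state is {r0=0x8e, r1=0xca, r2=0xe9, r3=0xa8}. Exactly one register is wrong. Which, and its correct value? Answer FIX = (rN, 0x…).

FIX = (r1, 0x2e)

0: ✓ CMP  NZCV=0011
1: · ADDGE
2: ✓ ADDNE  r0←0x8e
3: ✓ MOVLE  r3←0x4d
4: ✓ CMP  NZCV=0000
5: · MOVCS
6: · MOVLE
7: ✓ ADDVC  r3←0xa8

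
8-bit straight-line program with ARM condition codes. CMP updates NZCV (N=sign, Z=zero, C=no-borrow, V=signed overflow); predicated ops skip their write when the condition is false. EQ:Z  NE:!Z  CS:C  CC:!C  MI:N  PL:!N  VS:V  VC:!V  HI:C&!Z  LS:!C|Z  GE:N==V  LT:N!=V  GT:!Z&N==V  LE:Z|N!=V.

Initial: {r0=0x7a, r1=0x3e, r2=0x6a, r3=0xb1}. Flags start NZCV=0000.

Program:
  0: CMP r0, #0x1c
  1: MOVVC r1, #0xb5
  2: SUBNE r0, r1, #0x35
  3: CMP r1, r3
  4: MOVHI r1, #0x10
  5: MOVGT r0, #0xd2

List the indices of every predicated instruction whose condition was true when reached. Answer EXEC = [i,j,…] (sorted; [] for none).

0: ✓ CMP  NZCV=0010
1: ✓ MOVVC  r1←0xb5
2: ✓ SUBNE  r0←0x80
3: ✓ CMP  NZCV=0010
4: ✓ MOVHI  r1←0x10
5: ✓ MOVGT  r0←0xd2

EXEC = [1,2,4,5]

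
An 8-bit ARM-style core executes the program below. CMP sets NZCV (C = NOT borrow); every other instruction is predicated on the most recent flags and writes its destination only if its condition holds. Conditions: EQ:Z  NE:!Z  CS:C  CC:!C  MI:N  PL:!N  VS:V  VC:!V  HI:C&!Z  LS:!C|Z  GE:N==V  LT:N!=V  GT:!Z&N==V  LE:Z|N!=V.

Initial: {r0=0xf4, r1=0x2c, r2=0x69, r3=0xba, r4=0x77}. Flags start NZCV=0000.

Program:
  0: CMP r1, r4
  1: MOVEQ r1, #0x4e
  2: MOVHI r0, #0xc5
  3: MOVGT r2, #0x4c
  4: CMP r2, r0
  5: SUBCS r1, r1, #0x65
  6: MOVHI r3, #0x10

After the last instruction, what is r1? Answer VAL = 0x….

0: ✓ CMP  NZCV=1000
1: · MOVEQ
2: · MOVHI
3: · MOVGT
4: ✓ CMP  NZCV=0000
5: · SUBCS
6: · MOVHI

VAL = 0x2c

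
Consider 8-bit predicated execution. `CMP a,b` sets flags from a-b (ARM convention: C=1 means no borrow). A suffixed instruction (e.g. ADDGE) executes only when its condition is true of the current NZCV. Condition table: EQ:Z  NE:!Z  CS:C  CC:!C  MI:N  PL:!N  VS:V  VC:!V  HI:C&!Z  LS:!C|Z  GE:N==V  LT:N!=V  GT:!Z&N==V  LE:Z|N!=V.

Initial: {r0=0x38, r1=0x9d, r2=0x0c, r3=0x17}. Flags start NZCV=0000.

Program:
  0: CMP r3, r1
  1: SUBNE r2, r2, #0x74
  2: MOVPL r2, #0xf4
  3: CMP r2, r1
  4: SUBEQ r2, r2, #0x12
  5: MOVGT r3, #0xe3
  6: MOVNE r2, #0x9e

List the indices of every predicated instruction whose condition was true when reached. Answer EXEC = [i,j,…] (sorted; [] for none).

EXEC = [1,2,5,6]

0: ✓ CMP  NZCV=0000
1: ✓ SUBNE  r2←0x98
2: ✓ MOVPL  r2←0xf4
3: ✓ CMP  NZCV=0010
4: · SUBEQ
5: ✓ MOVGT  r3←0xe3
6: ✓ MOVNE  r2←0x9e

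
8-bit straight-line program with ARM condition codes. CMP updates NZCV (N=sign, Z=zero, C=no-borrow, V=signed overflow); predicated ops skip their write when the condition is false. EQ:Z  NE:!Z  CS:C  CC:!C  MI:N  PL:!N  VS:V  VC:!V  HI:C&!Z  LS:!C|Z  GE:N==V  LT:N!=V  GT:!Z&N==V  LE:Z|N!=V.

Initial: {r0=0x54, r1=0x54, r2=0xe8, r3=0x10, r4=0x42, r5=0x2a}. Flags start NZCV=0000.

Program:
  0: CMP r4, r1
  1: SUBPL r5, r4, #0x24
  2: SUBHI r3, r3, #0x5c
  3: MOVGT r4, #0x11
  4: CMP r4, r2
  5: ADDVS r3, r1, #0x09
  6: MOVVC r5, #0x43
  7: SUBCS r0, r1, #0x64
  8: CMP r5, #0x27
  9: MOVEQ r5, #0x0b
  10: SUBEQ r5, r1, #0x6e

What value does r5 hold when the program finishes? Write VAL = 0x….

[0] flags=1000 → (cmp)
[1] flags=1000 PL?F → skip
[2] flags=1000 HI?F → skip
[3] flags=1000 GT?F → skip
[4] flags=0000 → (cmp)
[5] flags=0000 VS?F → skip
[6] flags=0000 VC?T → r5=0x43
[7] flags=0000 CS?F → skip
[8] flags=0010 → (cmp)
[9] flags=0010 EQ?F → skip
[10] flags=0010 EQ?F → skip

VAL = 0x43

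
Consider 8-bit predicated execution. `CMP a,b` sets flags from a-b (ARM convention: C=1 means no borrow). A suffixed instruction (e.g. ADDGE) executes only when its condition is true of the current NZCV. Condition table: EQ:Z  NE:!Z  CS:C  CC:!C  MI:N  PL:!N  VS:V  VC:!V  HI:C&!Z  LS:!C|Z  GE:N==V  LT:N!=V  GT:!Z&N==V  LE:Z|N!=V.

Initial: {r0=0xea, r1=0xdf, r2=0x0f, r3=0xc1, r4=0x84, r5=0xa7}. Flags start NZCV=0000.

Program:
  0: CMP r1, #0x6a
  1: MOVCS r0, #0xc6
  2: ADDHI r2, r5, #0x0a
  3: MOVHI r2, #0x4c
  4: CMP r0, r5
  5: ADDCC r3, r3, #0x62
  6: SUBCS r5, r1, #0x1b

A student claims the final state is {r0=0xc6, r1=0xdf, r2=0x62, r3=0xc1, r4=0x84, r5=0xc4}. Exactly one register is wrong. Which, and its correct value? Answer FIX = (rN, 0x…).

FIX = (r2, 0x4c)

0: ✓ CMP  NZCV=0011
1: ✓ MOVCS  r0←0xc6
2: ✓ ADDHI  r2←0xb1
3: ✓ MOVHI  r2←0x4c
4: ✓ CMP  NZCV=0010
5: · ADDCC
6: ✓ SUBCS  r5←0xc4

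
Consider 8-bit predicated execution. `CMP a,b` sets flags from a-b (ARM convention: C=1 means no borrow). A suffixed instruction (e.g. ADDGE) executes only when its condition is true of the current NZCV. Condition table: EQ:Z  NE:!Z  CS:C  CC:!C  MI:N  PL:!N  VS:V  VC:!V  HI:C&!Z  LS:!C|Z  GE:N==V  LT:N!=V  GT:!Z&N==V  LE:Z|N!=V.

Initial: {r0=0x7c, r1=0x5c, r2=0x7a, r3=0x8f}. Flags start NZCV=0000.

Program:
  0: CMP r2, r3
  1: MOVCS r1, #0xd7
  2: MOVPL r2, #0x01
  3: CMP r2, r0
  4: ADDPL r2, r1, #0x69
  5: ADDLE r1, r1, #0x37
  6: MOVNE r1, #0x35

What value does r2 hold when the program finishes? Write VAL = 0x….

[0] flags=1001 → (cmp)
[1] flags=1001 CS?F → skip
[2] flags=1001 PL?F → skip
[3] flags=1000 → (cmp)
[4] flags=1000 PL?F → skip
[5] flags=1000 LE?T → r1=0x93
[6] flags=1000 NE?T → r1=0x35

VAL = 0x7a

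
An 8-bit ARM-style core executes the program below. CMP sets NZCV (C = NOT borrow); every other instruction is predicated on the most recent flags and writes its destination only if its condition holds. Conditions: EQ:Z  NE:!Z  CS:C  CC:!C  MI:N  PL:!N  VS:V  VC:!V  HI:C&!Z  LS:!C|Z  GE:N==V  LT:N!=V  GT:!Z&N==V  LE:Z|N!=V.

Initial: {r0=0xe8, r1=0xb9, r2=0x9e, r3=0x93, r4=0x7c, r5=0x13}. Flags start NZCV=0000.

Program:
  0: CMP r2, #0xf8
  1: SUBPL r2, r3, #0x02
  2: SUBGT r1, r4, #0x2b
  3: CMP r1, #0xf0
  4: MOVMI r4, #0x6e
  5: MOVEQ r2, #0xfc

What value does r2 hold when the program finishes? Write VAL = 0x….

VAL = 0x9e

0: ✓ CMP  NZCV=1000
1: · SUBPL
2: · SUBGT
3: ✓ CMP  NZCV=1000
4: ✓ MOVMI  r4←0x6e
5: · MOVEQ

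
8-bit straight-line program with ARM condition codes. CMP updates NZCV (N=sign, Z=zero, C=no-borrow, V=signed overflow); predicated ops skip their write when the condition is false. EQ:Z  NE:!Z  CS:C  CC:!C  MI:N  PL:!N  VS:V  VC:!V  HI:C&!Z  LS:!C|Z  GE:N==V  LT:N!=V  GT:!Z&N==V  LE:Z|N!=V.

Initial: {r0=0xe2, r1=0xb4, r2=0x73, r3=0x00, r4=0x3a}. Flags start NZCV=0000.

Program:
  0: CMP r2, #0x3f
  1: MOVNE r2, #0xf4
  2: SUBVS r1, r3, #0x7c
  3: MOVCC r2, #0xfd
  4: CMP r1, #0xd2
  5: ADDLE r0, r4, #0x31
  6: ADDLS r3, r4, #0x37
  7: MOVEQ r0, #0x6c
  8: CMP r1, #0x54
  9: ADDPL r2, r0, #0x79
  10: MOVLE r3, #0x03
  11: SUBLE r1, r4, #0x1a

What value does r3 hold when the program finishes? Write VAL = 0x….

0: ✓ CMP  NZCV=0010
1: ✓ MOVNE  r2←0xf4
2: · SUBVS
3: · MOVCC
4: ✓ CMP  NZCV=1000
5: ✓ ADDLE  r0←0x6b
6: ✓ ADDLS  r3←0x71
7: · MOVEQ
8: ✓ CMP  NZCV=0011
9: ✓ ADDPL  r2←0xe4
10: ✓ MOVLE  r3←0x03
11: ✓ SUBLE  r1←0x20

VAL = 0x03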